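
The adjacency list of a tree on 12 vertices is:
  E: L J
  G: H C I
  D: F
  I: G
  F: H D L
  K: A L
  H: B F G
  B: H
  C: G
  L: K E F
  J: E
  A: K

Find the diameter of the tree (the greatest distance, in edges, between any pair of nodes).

BFS from I reaches J last, at distance 6; BFS from J confirms no node is farther.
Path: I-G-H-F-L-E-J.

6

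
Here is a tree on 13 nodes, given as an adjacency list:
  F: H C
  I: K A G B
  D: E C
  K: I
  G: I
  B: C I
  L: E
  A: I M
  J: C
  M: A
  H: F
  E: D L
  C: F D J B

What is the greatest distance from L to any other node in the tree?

7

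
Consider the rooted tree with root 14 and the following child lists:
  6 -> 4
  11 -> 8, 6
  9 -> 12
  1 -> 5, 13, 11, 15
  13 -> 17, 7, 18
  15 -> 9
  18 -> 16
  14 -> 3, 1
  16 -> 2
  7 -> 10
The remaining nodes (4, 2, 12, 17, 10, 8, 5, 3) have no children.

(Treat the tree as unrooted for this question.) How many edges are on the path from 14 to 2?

Walking from 14: 14 - 1 - 13 - 18 - 16 - 2. Length 5.

5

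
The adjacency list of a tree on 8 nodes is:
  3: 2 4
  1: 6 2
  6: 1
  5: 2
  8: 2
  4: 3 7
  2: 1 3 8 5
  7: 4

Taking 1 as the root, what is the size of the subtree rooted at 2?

6

The subtree rooted at 2 contains: 2, 3, 8, 5, 4, 7 — 6 nodes.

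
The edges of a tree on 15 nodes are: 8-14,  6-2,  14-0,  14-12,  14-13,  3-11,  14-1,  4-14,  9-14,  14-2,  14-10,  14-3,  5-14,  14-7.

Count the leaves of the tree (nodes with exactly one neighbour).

12

Exactly 12 nodes have a single neighbour: 0, 1, 4, 5, 6, 7, 8, 9, 10, 11, 12, 13.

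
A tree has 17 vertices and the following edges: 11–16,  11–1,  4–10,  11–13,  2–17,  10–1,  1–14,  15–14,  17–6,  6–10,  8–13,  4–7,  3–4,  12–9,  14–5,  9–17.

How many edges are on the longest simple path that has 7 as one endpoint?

6

A farthest node from 7 is 12 (8 also at distance 6).
The path 7-4-10-6-17-9-12 has 6 edges.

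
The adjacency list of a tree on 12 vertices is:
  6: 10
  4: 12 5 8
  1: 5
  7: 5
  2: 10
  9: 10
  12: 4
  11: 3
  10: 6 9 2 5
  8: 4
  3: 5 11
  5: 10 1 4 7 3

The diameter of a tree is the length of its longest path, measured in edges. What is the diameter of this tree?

4

BFS from 8 reaches 11 last, at distance 4; BFS from 11 confirms no node is farther.
Path: 8-4-5-3-11.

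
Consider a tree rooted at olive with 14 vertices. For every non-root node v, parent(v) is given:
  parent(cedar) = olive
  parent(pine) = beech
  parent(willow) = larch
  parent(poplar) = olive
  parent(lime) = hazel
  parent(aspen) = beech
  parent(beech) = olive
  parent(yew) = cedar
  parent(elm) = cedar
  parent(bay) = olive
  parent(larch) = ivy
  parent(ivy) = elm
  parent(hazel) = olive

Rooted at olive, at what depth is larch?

4

Climbing from larch to the root: larch–ivy–elm–cedar–olive. That's 4 steps.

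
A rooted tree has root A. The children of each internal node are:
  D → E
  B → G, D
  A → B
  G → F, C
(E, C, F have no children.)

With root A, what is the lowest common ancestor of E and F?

B

Ancestors of E (toward the root): E, D, B, A.
Ancestors of F: F, G, B, A.
The deepest node appearing in both lists is B.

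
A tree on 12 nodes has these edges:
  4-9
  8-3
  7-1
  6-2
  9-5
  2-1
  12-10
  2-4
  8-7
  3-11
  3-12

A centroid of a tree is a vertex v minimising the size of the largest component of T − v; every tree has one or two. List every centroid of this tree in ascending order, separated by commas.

1, 7

Removing 7 splits the tree into components of sizes 6, 5; the largest is 6 ≤ ⌊12/2⌋ = 6.
Its neighbour 1 also leaves a largest component of size 6, so both are centroids.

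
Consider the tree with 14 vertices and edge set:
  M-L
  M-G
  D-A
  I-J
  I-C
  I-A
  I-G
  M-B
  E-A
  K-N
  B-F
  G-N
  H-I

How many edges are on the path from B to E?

B - M - G - I - A - E: 5 edges.

5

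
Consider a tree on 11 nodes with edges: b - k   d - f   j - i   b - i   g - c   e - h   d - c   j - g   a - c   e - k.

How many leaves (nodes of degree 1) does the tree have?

Degree-1 nodes: a, f, h — 3 of them.

3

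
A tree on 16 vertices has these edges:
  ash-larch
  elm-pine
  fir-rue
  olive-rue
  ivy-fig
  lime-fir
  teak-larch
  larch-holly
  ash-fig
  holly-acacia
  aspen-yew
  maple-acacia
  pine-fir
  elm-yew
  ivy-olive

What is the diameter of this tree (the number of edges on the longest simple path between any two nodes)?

Starting from aspen, a farthest node is maple at distance 13.
One longest path: aspen–yew–elm–pine–fir–rue–olive–ivy–fig–ash–larch–holly–acacia–maple.
So the diameter is 13.

13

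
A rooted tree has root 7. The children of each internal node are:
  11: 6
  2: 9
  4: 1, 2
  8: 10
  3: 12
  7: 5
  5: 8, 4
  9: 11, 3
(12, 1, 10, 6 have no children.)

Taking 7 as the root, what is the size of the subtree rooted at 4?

8

4's subtree: {4, 2, 1, 9, 11, 3, 6, 12}, size 8.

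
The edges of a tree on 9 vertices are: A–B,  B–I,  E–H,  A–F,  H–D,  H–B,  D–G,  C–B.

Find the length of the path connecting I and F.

Walking from I: I – B – A – F. Length 3.

3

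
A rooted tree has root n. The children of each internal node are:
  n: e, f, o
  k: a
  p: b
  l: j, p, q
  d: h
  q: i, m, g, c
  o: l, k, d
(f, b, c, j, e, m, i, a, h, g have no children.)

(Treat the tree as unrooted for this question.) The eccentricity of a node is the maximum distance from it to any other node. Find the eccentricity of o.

3

The node farthest from o is m (b, c, i, g also at distance 3), via o-l-q-m — 3 edges.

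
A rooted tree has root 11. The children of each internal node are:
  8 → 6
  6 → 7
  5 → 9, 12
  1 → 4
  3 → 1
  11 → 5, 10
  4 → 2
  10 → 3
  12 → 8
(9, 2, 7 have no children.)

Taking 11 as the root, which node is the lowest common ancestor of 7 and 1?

11

Ancestors of 7 (toward the root): 7, 6, 8, 12, 5, 11.
Ancestors of 1: 1, 3, 10, 11.
The deepest node appearing in both lists is 11.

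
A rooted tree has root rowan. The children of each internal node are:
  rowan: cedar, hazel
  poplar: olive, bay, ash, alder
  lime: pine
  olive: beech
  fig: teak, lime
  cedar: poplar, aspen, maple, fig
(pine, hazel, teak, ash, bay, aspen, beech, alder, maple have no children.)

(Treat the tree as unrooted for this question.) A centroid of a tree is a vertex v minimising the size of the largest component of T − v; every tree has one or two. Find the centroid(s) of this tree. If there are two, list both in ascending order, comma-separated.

Removing cedar splits the tree into components of sizes 6, 4, 2, 1, 1; the largest is 6 ≤ ⌊15/2⌋ = 7.
No neighbour of cedar does as well, so cedar is the unique centroid.

cedar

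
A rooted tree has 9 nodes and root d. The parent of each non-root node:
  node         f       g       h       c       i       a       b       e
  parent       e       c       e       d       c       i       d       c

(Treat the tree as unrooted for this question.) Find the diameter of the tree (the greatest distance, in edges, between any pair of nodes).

A longest path is b - d - c - i - a, with 4 edges.

4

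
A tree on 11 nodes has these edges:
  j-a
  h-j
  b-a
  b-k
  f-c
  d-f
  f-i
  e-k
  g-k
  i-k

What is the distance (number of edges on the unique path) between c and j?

6

Walking from c: c - f - i - k - b - a - j. Length 6.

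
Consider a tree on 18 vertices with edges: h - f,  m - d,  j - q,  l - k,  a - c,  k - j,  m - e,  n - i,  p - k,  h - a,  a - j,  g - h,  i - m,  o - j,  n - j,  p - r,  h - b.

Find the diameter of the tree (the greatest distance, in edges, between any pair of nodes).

7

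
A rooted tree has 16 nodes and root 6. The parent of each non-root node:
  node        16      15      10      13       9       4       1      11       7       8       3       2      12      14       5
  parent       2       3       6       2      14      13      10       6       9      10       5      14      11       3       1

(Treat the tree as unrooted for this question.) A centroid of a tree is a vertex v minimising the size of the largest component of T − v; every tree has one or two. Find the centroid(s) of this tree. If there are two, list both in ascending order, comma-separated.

If 3 is removed the pieces have sizes 7, 7, 1, all ≤ ⌊16/2⌋ = 8.
Every other node leaves some component of size > 8, so the centroid is unique.

3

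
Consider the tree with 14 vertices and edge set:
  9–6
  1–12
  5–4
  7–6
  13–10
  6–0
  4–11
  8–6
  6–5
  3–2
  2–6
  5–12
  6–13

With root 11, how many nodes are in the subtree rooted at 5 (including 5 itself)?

Descendants of 5 (including itself): 5, 6, 12, 13, 2, 8, 9, 7, 0, 1, 10, 3. That's 12.

12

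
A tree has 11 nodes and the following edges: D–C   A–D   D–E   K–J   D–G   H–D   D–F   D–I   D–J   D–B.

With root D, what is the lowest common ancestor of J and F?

J's ancestor chain is J, D and F's is F, D; they first meet at D.

D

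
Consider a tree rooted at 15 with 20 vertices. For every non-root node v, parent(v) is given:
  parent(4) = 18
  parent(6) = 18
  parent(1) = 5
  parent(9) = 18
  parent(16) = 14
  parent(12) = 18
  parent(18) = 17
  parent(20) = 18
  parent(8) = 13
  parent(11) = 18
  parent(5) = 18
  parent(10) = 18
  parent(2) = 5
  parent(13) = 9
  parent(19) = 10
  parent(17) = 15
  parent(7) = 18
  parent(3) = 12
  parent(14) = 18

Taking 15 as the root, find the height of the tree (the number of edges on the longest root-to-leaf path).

5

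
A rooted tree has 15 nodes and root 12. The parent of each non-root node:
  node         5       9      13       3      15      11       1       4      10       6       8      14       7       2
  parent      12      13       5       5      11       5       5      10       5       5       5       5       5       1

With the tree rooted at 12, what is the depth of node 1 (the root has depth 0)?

Path from 12 to 1: 12 → 5 → 1, which has 2 edges.

2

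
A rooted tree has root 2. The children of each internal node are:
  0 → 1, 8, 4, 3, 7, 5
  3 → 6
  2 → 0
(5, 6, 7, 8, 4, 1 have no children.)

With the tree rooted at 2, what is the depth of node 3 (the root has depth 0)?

Climbing from 3 to the root: 3 → 0 → 2. That's 2 steps.

2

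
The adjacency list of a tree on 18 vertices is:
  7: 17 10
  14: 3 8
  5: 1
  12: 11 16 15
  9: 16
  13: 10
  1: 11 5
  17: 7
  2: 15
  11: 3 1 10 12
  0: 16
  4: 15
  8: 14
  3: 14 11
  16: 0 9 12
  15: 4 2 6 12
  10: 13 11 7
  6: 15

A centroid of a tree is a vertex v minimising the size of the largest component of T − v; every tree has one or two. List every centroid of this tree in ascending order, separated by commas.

Removing 11 splits the tree into components of sizes 8, 4, 3, 2; the largest is 8 ≤ ⌊18/2⌋ = 9.
Every other node leaves some component of size > 9, so the centroid is unique.

11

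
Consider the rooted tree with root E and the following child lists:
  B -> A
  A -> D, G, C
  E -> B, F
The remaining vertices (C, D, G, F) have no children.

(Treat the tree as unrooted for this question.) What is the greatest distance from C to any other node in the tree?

Distances from C peak at 4, attained at F.
C–A–B–E–F

4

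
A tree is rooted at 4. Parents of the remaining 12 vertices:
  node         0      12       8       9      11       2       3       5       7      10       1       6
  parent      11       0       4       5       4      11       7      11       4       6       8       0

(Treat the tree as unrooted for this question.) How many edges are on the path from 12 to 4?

3

Walking from 12: 12 – 0 – 11 – 4. Length 3.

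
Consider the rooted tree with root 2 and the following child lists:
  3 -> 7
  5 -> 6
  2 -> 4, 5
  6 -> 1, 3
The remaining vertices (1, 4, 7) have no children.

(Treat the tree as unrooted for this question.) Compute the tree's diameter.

5

BFS from 4 reaches 7 last, at distance 5; BFS from 7 confirms no node is farther.
Path: 4 – 2 – 5 – 6 – 3 – 7.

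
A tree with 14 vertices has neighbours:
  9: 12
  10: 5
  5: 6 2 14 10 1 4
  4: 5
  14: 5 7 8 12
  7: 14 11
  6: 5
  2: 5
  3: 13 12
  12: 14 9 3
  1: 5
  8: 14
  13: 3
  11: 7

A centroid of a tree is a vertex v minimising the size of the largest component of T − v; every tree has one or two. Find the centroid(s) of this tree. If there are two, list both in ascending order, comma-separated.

14

Removing 14 splits the tree into components of sizes 6, 4, 2, 1; the largest is 6 ≤ ⌊14/2⌋ = 7.
Every other node leaves some component of size > 7, so the centroid is unique.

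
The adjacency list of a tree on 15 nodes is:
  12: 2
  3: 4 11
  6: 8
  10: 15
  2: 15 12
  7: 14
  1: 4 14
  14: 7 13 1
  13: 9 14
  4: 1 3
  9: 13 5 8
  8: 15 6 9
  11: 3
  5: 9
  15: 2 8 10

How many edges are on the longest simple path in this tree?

10

Starting from 12, a farthest node is 11 at distance 10.
One longest path: 12–2–15–8–9–13–14–1–4–3–11.
So the diameter is 10.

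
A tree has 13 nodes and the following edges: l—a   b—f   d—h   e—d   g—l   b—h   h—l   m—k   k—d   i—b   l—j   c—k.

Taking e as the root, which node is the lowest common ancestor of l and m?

Path l→root: l h d e; path m→root: m k d e.
First common node: d.

d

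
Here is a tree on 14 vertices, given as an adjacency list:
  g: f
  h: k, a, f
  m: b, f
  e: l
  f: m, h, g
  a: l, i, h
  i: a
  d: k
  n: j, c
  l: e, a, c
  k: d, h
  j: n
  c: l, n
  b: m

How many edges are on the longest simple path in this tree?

A longest path is j–n–c–l–a–h–f–m–b, with 8 edges.

8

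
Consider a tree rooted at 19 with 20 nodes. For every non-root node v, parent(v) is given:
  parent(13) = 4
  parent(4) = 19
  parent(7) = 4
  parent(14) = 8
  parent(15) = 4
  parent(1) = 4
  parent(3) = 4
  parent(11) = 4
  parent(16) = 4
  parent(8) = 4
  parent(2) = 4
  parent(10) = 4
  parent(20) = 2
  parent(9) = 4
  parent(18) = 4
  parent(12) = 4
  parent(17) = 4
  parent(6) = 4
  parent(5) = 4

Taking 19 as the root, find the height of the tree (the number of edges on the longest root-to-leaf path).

3

The longest root-to-leaf path is 19 → 4 → 2 → 20 (3 edges).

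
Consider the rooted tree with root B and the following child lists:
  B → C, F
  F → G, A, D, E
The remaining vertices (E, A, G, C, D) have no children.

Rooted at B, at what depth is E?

Path from B to E: B–F–E, which has 2 edges.

2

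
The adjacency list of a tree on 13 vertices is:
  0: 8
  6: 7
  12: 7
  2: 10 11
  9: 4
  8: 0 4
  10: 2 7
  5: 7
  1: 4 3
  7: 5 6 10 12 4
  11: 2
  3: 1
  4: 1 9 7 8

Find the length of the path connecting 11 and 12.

The path is 11 - 2 - 10 - 7 - 12, which has 4 edges.

4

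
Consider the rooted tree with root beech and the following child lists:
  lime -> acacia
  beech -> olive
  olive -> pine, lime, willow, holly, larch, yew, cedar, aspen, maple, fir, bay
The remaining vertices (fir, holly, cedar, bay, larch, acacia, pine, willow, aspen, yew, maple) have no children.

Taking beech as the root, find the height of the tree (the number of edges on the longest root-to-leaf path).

The longest root-to-leaf path is beech – olive – lime – acacia (3 edges).

3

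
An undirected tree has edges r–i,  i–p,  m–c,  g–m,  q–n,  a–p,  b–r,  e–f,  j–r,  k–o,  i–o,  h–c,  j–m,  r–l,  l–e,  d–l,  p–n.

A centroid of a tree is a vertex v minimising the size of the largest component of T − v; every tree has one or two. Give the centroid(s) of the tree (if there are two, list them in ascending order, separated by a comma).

Delete r: the remaining components have sizes 7, 5, 4, 1. Max 7 ≤ 9, so r is a centroid.
Every other node leaves some component of size > 9, so the centroid is unique.

r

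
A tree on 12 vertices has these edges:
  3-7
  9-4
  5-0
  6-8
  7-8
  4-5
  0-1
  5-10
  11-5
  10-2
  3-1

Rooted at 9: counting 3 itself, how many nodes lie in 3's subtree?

4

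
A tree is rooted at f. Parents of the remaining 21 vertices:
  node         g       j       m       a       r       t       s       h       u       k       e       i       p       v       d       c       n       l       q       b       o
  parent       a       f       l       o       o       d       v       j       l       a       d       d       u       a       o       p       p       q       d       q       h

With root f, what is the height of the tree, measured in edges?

9

c sits deepest: f-j-h-o-d-q-l-u-p-c — 9 edges from the root.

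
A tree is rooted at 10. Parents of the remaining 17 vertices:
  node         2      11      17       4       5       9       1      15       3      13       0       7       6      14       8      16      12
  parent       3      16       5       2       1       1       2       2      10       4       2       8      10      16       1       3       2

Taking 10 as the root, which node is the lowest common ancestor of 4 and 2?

2

Path 4→root: 4 2 3 10; path 2→root: 2 3 10.
First common node: 2.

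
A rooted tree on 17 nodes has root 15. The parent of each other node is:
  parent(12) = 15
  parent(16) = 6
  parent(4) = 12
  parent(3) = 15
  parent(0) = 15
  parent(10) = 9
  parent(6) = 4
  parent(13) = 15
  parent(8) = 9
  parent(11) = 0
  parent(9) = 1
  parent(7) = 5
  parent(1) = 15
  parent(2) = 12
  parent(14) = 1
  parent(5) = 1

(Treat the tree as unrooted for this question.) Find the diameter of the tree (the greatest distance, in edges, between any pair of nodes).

7

Starting from 16, a farthest node is 10 at distance 7.
One longest path: 16 – 6 – 4 – 12 – 15 – 1 – 9 – 10.
So the diameter is 7.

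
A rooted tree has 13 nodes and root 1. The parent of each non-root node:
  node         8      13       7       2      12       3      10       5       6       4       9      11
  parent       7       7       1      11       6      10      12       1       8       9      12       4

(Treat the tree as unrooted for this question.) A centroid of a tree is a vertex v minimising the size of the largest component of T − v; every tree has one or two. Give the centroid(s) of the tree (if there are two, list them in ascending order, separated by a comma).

12

Removing 12 splits the tree into components of sizes 6, 4, 2; the largest is 6 ≤ ⌊13/2⌋ = 6.
No neighbour of 12 does as well, so 12 is the unique centroid.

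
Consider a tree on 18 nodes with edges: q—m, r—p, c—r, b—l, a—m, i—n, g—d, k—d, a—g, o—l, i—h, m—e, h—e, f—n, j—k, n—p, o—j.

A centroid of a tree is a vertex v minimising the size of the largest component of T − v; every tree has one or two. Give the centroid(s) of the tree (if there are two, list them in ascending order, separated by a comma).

m

Removing m splits the tree into components of sizes 8, 8, 1; the largest is 8 ≤ ⌊18/2⌋ = 9.
Every other node leaves some component of size > 9, so the centroid is unique.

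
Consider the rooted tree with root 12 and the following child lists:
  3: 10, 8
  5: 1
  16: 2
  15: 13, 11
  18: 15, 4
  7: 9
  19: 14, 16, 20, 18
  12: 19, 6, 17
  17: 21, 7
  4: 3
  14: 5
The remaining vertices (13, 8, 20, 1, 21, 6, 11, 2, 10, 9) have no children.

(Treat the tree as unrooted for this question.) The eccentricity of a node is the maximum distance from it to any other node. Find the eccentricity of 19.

A farthest node from 19 is 10 (8, 9 also at distance 4).
The path 19–18–4–3–10 has 4 edges.

4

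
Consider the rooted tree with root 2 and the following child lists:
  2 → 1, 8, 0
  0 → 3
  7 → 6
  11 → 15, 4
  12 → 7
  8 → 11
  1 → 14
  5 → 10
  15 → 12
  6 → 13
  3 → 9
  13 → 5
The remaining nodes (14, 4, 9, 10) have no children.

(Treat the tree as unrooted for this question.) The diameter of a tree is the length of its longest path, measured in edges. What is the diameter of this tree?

12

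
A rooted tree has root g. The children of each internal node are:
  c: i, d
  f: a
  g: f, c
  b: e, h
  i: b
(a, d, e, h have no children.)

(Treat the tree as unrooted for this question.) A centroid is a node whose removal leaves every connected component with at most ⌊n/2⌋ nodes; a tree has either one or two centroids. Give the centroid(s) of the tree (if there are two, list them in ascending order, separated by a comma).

c

If c is removed the pieces have sizes 4, 3, 1, all ≤ ⌊9/2⌋ = 4.
Every other node leaves some component of size > 4, so the centroid is unique.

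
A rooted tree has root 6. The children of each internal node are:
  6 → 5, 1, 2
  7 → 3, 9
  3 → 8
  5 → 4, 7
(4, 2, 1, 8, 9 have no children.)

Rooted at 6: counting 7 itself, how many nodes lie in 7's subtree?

4

7's subtree: {7, 3, 9, 8}, size 4.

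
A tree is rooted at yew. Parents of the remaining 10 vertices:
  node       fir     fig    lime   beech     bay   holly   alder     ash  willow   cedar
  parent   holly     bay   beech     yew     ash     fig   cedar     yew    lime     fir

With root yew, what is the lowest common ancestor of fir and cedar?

fir's ancestor chain is fir, holly, fig, bay, ash, yew and cedar's is cedar, fir, holly, fig, bay, ash, yew; they first meet at fir.

fir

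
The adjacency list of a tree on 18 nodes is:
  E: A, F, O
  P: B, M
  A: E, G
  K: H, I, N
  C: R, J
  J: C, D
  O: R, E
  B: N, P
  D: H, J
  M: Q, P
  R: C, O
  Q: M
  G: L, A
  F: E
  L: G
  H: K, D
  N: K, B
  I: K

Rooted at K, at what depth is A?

K – H – D – J – C – R – O – E – A — 8 edges.

8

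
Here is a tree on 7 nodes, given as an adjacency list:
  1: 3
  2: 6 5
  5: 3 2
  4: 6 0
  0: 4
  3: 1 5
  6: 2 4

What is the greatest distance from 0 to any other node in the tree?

6

A farthest node from 0 is 1.
The path 0–4–6–2–5–3–1 has 6 edges.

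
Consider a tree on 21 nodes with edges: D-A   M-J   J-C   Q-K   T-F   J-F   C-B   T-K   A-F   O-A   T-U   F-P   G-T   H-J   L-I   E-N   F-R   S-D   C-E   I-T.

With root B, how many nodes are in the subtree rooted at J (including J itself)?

J's subtree: {J, F, H, M, T, R, A, P, K, I, U, G, O, D, Q, L, S}, size 17.

17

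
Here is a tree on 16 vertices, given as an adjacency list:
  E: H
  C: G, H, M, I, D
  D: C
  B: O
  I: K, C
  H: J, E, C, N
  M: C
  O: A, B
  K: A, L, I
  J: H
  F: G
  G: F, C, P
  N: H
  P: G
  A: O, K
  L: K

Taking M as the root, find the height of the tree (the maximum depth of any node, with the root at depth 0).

6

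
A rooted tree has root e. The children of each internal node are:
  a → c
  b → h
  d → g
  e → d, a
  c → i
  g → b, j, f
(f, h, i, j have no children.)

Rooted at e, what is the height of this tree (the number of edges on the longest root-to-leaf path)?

4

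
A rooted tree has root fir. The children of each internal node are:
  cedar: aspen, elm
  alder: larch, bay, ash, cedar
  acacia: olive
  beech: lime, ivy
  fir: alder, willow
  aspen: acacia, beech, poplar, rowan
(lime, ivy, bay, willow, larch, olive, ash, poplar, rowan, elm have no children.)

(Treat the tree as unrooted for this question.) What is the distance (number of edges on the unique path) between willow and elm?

The path is willow – fir – alder – cedar – elm, which has 4 edges.

4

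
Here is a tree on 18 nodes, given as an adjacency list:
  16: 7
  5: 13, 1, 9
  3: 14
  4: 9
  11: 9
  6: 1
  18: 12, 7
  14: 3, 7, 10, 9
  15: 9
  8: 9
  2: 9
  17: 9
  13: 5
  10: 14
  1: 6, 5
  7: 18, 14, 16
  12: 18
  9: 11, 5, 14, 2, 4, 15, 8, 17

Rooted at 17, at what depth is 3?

Climbing from 3 to the root: 3 → 14 → 9 → 17. That's 3 steps.

3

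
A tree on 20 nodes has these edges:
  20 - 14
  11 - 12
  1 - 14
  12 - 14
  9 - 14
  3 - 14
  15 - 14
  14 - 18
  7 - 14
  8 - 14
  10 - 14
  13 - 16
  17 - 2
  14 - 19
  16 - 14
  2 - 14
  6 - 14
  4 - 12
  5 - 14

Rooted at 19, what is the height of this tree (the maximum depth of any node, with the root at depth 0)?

3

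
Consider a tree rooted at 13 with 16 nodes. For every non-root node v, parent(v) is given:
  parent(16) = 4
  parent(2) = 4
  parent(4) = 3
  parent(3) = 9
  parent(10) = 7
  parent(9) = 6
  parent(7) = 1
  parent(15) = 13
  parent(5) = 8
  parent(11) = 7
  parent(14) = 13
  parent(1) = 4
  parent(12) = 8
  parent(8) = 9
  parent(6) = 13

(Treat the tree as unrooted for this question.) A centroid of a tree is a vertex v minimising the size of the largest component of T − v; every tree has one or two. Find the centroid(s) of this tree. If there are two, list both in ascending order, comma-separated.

Removing 9 splits the tree into components of sizes 8, 4, 3; the largest is 8 ≤ ⌊16/2⌋ = 8.
Its neighbour 3 also leaves a largest component of size 8, so both are centroids.

3, 9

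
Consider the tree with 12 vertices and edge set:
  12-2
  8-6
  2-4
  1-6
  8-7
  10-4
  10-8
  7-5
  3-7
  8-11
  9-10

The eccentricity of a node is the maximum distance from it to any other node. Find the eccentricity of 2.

A farthest node from 2 is 5 (3, 1 also at distance 5).
The path 2-4-10-8-7-5 has 5 edges.

5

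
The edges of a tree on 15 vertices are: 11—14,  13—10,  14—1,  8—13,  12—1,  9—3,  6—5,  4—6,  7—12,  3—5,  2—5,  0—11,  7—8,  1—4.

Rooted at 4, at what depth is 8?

Climbing from 8 to the root: 8 – 7 – 12 – 1 – 4. That's 4 steps.

4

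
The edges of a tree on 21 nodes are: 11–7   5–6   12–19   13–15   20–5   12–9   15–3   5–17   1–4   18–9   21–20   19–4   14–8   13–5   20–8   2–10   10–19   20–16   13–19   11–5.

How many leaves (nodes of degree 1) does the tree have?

10

Degree-1 nodes: 1, 2, 3, 6, 7, 14, 16, 17, 18, 21 — 10 of them.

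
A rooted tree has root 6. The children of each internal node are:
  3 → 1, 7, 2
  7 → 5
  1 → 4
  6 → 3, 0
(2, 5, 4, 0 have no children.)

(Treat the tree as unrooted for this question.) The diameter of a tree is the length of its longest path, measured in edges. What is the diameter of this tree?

A longest path is 5–7–3–6–0, with 4 edges.

4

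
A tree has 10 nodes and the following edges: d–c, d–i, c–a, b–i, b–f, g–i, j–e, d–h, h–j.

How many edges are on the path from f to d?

f - b - i - d: 3 edges.

3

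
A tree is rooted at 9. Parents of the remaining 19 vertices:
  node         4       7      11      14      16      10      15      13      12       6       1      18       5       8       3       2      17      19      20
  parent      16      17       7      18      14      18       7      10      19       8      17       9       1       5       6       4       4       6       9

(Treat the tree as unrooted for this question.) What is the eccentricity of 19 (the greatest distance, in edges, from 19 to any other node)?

A farthest node from 19 is 13 (20 also at distance 11).
The path 19–6–8–5–1–17–4–16–14–18–10–13 has 11 edges.

11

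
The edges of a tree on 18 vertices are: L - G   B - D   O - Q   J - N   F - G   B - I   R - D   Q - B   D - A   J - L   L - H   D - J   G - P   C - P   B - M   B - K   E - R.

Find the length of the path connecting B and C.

The path is B – D – J – L – G – P – C, which has 6 edges.

6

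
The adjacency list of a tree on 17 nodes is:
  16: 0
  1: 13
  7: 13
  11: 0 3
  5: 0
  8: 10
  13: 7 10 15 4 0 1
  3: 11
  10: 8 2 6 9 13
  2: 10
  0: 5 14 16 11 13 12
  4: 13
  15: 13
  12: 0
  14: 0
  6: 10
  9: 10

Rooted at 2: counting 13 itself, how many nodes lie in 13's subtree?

12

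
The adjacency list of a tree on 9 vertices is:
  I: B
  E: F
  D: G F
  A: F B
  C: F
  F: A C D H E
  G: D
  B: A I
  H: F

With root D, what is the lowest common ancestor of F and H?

Path F→root: F D; path H→root: H F D.
First common node: F.

F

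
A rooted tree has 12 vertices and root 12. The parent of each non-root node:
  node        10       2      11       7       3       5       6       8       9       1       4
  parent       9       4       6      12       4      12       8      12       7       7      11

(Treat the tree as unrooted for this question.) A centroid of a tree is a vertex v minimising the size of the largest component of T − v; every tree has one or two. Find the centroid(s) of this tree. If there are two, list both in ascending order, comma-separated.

Removing 12 splits the tree into components of sizes 6, 4, 1; the largest is 6 ≤ ⌊12/2⌋ = 6.
Its neighbour 8 also leaves a largest component of size 6, so both are centroids.

8, 12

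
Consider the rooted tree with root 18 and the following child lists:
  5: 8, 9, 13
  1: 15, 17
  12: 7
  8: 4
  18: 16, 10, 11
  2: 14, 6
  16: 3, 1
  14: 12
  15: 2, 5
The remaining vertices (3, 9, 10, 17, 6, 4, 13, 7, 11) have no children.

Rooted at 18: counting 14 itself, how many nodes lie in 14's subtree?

3

Descendants of 14 (including itself): 14, 12, 7. That's 3.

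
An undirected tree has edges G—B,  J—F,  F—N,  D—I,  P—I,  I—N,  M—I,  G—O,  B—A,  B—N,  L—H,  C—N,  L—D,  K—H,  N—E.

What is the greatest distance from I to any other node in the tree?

The node farthest from I is K (O also at distance 4), via I–D–L–H–K — 4 edges.

4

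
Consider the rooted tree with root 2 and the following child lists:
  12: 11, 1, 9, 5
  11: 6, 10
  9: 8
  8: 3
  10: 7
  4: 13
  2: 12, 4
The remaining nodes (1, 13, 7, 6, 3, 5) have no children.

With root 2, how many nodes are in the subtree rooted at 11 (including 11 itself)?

4

The subtree rooted at 11 contains: 11, 10, 6, 7 — 4 nodes.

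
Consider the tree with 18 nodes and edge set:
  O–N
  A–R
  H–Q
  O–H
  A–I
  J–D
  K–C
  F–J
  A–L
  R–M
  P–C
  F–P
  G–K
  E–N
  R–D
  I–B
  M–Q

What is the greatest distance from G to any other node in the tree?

13

A farthest node from G is E.
The path G-K-C-P-F-J-D-R-M-Q-H-O-N-E has 13 edges.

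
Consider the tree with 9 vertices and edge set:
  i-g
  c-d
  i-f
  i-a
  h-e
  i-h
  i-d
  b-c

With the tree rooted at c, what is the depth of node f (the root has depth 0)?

3

Path from c to f: c → d → i → f, which has 3 edges.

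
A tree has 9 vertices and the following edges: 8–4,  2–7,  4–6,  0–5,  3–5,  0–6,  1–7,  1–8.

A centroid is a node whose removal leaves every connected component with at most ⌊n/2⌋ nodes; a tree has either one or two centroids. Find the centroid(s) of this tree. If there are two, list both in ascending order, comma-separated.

4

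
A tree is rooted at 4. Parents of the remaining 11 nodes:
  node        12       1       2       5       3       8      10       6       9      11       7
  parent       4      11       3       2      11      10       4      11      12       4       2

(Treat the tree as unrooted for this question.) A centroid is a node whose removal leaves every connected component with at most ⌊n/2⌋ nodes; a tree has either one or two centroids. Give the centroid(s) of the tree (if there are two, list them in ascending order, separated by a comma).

Removing 11 splits the tree into components of sizes 5, 4, 1, 1; the largest is 5 ≤ ⌊12/2⌋ = 6.
Every other node leaves some component of size > 6, so the centroid is unique.

11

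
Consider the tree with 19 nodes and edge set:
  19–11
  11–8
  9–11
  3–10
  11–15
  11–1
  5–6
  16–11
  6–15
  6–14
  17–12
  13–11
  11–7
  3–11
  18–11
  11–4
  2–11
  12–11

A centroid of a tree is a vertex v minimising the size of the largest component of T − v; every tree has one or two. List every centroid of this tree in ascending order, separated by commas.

11

Removing 11 splits the tree into components of sizes 4, 2, 2, 1, 1, 1, 1, 1, 1, 1, 1, 1, 1; the largest is 4 ≤ ⌊19/2⌋ = 9.
No neighbour of 11 does as well, so 11 is the unique centroid.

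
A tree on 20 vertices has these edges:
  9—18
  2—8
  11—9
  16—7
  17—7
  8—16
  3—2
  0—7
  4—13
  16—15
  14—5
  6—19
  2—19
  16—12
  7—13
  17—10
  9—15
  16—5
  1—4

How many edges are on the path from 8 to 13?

3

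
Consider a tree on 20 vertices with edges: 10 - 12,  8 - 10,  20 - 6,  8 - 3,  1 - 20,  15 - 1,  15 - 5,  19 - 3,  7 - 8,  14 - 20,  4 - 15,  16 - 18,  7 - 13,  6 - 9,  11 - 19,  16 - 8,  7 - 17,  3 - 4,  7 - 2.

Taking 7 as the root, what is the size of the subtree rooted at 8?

16

8's subtree: {8, 3, 16, 10, 4, 19, 18, 12, 15, 11, 1, 5, 20, 6, 14, 9}, size 16.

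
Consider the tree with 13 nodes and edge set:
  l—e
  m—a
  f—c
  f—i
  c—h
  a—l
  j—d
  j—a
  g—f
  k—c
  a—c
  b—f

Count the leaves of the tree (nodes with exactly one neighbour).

8

Degree-1 nodes: b, d, e, g, h, i, k, m — 8 of them.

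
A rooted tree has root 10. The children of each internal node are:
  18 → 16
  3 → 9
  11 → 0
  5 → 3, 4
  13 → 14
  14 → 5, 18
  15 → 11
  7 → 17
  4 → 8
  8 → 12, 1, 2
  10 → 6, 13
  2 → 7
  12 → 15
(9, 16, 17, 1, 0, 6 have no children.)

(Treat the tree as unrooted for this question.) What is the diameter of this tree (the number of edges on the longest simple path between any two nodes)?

Starting from 0, a farthest node is 6 at distance 10.
One longest path: 0 – 11 – 15 – 12 – 8 – 4 – 5 – 14 – 13 – 10 – 6.
So the diameter is 10.

10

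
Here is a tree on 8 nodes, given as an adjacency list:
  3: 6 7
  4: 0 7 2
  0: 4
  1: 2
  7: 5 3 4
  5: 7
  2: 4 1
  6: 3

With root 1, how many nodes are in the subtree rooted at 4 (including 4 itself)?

6

The subtree rooted at 4 contains: 4, 7, 0, 3, 5, 6 — 6 nodes.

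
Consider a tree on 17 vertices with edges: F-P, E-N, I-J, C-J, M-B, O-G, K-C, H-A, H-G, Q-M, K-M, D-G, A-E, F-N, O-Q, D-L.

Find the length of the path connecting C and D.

6

C–K–M–Q–O–G–D: 6 edges.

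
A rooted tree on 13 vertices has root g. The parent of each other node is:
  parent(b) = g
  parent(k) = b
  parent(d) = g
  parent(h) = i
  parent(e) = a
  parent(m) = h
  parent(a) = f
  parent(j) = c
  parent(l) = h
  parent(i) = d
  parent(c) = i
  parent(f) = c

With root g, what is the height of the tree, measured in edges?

The longest root-to-leaf path is g–d–i–c–f–a–e (6 edges).

6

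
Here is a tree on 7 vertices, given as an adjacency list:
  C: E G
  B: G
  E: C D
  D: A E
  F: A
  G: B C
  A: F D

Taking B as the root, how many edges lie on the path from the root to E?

3

Climbing from E to the root: E – C – G – B. That's 3 steps.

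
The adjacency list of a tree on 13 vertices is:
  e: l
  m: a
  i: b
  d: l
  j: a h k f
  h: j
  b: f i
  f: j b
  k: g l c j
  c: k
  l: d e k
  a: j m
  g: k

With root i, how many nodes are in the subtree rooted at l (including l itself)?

3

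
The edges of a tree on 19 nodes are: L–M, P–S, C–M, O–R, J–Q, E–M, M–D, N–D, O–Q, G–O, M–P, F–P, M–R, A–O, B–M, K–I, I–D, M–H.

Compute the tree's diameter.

A longest path is J – Q – O – R – M – D – I – K, with 7 edges.

7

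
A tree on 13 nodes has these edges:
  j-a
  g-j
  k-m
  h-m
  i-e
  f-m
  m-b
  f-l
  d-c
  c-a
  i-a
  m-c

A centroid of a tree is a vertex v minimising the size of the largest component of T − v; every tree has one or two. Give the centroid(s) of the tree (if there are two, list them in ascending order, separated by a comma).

If c is removed the pieces have sizes 6, 5, 1, all ≤ ⌊13/2⌋ = 6.
Every other node leaves some component of size > 6, so the centroid is unique.

c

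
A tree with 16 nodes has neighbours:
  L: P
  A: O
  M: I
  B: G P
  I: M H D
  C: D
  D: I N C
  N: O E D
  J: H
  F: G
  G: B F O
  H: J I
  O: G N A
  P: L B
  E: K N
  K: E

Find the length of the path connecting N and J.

4

N–D–I–H–J: 4 edges.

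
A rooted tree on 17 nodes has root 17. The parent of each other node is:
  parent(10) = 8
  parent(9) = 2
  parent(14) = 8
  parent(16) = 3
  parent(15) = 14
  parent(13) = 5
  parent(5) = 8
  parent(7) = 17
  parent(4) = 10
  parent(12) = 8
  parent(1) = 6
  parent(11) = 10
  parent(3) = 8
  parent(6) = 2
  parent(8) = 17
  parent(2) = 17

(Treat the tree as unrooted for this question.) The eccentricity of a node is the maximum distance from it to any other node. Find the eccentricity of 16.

6

The node farthest from 16 is 1, via 16 – 3 – 8 – 17 – 2 – 6 – 1 — 6 edges.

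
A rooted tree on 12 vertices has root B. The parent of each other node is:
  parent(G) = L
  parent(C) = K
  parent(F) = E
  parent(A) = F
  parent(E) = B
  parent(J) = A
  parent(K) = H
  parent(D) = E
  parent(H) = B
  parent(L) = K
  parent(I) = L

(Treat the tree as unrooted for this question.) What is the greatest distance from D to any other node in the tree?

Distances from D peak at 6, attained at I (G also at distance 6).
D-E-B-H-K-L-I

6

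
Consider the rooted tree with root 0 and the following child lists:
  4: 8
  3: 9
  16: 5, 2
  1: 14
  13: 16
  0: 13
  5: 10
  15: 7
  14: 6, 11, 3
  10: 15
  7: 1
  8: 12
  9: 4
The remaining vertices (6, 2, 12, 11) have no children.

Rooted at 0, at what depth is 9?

10

0 → 13 → 16 → 5 → 10 → 15 → 7 → 1 → 14 → 3 → 9 — 10 edges.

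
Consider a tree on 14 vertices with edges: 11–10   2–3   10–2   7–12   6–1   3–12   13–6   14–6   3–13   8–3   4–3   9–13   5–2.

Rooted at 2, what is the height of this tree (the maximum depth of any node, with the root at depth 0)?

4

A deepest node is 1, reached by 2-3-13-6-1.
That path has 4 edges, so the height is 4.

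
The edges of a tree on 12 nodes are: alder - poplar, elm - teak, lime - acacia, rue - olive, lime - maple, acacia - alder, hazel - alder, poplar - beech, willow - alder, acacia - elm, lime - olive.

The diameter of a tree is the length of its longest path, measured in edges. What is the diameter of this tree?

6

BFS from beech reaches rue last, at distance 6; BFS from rue confirms no node is farther.
Path: beech–poplar–alder–acacia–lime–olive–rue.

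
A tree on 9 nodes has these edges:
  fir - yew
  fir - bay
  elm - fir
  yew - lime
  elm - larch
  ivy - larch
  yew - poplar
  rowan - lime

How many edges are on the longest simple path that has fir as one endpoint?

A farthest node from fir is ivy (rowan also at distance 3).
The path fir – elm – larch – ivy has 3 edges.

3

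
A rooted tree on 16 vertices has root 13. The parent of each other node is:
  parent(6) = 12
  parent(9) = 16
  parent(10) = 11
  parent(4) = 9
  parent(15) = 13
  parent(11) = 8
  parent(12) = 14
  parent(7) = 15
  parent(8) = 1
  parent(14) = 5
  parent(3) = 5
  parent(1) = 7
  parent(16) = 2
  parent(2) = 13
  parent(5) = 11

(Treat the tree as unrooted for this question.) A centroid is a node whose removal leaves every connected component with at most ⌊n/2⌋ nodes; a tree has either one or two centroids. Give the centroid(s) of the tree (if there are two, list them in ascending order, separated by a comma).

1, 8

Delete 8: the remaining components have sizes 8, 7. Max 8 ≤ 8, so 8 is a centroid.
1 is adjacent to 8 and is also a centroid (the largest component after removing it is likewise 8).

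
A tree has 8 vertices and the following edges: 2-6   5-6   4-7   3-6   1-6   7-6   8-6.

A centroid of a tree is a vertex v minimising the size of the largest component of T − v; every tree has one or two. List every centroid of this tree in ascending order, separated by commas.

6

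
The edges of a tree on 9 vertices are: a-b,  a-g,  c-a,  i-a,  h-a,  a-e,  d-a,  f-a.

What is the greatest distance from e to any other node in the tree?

The node farthest from e is i (c, h, b, f, g, d also at distance 2), via e – a – i — 2 edges.

2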